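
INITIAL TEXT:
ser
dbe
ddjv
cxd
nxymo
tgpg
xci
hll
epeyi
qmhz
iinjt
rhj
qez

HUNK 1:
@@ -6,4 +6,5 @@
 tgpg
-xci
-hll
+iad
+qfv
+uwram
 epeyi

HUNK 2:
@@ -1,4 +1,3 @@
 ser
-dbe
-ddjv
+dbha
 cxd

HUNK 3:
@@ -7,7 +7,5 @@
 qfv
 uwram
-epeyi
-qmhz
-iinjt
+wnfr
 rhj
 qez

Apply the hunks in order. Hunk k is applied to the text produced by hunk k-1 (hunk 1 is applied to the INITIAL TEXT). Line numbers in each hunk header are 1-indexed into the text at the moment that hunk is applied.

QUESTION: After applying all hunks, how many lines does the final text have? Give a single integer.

Answer: 11

Derivation:
Hunk 1: at line 6 remove [xci,hll] add [iad,qfv,uwram] -> 14 lines: ser dbe ddjv cxd nxymo tgpg iad qfv uwram epeyi qmhz iinjt rhj qez
Hunk 2: at line 1 remove [dbe,ddjv] add [dbha] -> 13 lines: ser dbha cxd nxymo tgpg iad qfv uwram epeyi qmhz iinjt rhj qez
Hunk 3: at line 7 remove [epeyi,qmhz,iinjt] add [wnfr] -> 11 lines: ser dbha cxd nxymo tgpg iad qfv uwram wnfr rhj qez
Final line count: 11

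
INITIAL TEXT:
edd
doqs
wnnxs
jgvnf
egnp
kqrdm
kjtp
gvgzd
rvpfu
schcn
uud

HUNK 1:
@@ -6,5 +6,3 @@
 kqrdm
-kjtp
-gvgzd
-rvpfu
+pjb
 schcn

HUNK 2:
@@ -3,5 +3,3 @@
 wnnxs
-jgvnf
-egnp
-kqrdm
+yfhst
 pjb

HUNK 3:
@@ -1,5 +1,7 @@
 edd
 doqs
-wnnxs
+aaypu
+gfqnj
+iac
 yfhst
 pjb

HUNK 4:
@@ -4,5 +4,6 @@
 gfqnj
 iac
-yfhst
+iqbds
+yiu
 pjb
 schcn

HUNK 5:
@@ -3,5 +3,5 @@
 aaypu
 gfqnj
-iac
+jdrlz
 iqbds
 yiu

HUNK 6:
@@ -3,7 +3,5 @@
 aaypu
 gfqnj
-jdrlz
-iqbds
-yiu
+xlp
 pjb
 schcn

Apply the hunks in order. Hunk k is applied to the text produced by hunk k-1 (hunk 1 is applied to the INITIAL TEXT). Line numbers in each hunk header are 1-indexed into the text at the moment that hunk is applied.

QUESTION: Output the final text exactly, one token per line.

Answer: edd
doqs
aaypu
gfqnj
xlp
pjb
schcn
uud

Derivation:
Hunk 1: at line 6 remove [kjtp,gvgzd,rvpfu] add [pjb] -> 9 lines: edd doqs wnnxs jgvnf egnp kqrdm pjb schcn uud
Hunk 2: at line 3 remove [jgvnf,egnp,kqrdm] add [yfhst] -> 7 lines: edd doqs wnnxs yfhst pjb schcn uud
Hunk 3: at line 1 remove [wnnxs] add [aaypu,gfqnj,iac] -> 9 lines: edd doqs aaypu gfqnj iac yfhst pjb schcn uud
Hunk 4: at line 4 remove [yfhst] add [iqbds,yiu] -> 10 lines: edd doqs aaypu gfqnj iac iqbds yiu pjb schcn uud
Hunk 5: at line 3 remove [iac] add [jdrlz] -> 10 lines: edd doqs aaypu gfqnj jdrlz iqbds yiu pjb schcn uud
Hunk 6: at line 3 remove [jdrlz,iqbds,yiu] add [xlp] -> 8 lines: edd doqs aaypu gfqnj xlp pjb schcn uud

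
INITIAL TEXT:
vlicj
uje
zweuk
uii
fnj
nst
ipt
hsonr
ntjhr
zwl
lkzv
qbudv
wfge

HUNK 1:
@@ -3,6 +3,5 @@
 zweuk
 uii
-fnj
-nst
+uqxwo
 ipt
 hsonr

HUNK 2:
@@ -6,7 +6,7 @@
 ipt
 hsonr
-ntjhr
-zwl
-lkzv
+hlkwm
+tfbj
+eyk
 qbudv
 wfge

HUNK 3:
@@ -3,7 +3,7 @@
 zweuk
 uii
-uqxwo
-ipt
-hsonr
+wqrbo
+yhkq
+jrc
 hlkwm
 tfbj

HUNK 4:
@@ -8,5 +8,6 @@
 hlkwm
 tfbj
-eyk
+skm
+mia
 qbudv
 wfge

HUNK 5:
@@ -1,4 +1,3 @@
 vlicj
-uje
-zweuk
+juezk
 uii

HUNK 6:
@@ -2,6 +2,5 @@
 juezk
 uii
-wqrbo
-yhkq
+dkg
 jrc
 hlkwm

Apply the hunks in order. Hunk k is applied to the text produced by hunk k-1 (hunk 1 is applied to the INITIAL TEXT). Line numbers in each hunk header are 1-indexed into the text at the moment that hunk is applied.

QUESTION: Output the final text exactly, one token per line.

Answer: vlicj
juezk
uii
dkg
jrc
hlkwm
tfbj
skm
mia
qbudv
wfge

Derivation:
Hunk 1: at line 3 remove [fnj,nst] add [uqxwo] -> 12 lines: vlicj uje zweuk uii uqxwo ipt hsonr ntjhr zwl lkzv qbudv wfge
Hunk 2: at line 6 remove [ntjhr,zwl,lkzv] add [hlkwm,tfbj,eyk] -> 12 lines: vlicj uje zweuk uii uqxwo ipt hsonr hlkwm tfbj eyk qbudv wfge
Hunk 3: at line 3 remove [uqxwo,ipt,hsonr] add [wqrbo,yhkq,jrc] -> 12 lines: vlicj uje zweuk uii wqrbo yhkq jrc hlkwm tfbj eyk qbudv wfge
Hunk 4: at line 8 remove [eyk] add [skm,mia] -> 13 lines: vlicj uje zweuk uii wqrbo yhkq jrc hlkwm tfbj skm mia qbudv wfge
Hunk 5: at line 1 remove [uje,zweuk] add [juezk] -> 12 lines: vlicj juezk uii wqrbo yhkq jrc hlkwm tfbj skm mia qbudv wfge
Hunk 6: at line 2 remove [wqrbo,yhkq] add [dkg] -> 11 lines: vlicj juezk uii dkg jrc hlkwm tfbj skm mia qbudv wfge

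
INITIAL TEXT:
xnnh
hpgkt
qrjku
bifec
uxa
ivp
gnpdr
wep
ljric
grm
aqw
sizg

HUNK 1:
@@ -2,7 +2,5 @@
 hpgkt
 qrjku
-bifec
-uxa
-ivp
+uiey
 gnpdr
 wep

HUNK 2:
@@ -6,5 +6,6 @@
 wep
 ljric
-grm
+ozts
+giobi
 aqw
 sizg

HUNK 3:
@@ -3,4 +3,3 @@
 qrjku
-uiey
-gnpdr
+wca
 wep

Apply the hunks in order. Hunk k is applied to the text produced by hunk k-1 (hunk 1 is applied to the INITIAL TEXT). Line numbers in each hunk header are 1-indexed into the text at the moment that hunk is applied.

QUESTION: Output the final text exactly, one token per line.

Answer: xnnh
hpgkt
qrjku
wca
wep
ljric
ozts
giobi
aqw
sizg

Derivation:
Hunk 1: at line 2 remove [bifec,uxa,ivp] add [uiey] -> 10 lines: xnnh hpgkt qrjku uiey gnpdr wep ljric grm aqw sizg
Hunk 2: at line 6 remove [grm] add [ozts,giobi] -> 11 lines: xnnh hpgkt qrjku uiey gnpdr wep ljric ozts giobi aqw sizg
Hunk 3: at line 3 remove [uiey,gnpdr] add [wca] -> 10 lines: xnnh hpgkt qrjku wca wep ljric ozts giobi aqw sizg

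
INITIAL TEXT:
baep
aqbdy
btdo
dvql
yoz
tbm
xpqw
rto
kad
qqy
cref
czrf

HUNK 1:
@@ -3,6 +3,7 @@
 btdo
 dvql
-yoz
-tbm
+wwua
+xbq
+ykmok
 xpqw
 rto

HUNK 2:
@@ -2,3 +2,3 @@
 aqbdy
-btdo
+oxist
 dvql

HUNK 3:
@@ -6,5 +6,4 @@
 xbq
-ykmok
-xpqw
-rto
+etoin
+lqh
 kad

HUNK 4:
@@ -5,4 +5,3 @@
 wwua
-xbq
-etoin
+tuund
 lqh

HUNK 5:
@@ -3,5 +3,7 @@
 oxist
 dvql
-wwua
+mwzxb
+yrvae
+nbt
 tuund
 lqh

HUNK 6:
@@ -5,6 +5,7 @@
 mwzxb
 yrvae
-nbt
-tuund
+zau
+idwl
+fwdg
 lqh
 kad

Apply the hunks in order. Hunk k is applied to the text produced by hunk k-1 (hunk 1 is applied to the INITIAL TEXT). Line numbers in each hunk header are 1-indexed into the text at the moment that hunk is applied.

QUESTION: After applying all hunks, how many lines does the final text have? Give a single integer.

Hunk 1: at line 3 remove [yoz,tbm] add [wwua,xbq,ykmok] -> 13 lines: baep aqbdy btdo dvql wwua xbq ykmok xpqw rto kad qqy cref czrf
Hunk 2: at line 2 remove [btdo] add [oxist] -> 13 lines: baep aqbdy oxist dvql wwua xbq ykmok xpqw rto kad qqy cref czrf
Hunk 3: at line 6 remove [ykmok,xpqw,rto] add [etoin,lqh] -> 12 lines: baep aqbdy oxist dvql wwua xbq etoin lqh kad qqy cref czrf
Hunk 4: at line 5 remove [xbq,etoin] add [tuund] -> 11 lines: baep aqbdy oxist dvql wwua tuund lqh kad qqy cref czrf
Hunk 5: at line 3 remove [wwua] add [mwzxb,yrvae,nbt] -> 13 lines: baep aqbdy oxist dvql mwzxb yrvae nbt tuund lqh kad qqy cref czrf
Hunk 6: at line 5 remove [nbt,tuund] add [zau,idwl,fwdg] -> 14 lines: baep aqbdy oxist dvql mwzxb yrvae zau idwl fwdg lqh kad qqy cref czrf
Final line count: 14

Answer: 14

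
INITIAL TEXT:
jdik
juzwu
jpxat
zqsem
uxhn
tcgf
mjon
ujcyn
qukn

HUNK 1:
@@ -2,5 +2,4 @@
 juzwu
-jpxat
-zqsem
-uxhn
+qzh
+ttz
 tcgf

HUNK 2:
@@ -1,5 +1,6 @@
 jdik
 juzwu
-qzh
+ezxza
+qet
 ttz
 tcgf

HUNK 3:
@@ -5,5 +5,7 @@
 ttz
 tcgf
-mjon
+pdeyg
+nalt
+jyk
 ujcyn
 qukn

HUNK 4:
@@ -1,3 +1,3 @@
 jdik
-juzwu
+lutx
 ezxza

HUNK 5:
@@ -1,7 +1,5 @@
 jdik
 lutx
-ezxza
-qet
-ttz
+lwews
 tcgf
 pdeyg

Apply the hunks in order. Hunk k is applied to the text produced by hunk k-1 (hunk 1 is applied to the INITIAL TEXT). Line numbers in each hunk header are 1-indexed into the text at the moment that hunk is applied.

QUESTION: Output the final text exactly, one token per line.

Answer: jdik
lutx
lwews
tcgf
pdeyg
nalt
jyk
ujcyn
qukn

Derivation:
Hunk 1: at line 2 remove [jpxat,zqsem,uxhn] add [qzh,ttz] -> 8 lines: jdik juzwu qzh ttz tcgf mjon ujcyn qukn
Hunk 2: at line 1 remove [qzh] add [ezxza,qet] -> 9 lines: jdik juzwu ezxza qet ttz tcgf mjon ujcyn qukn
Hunk 3: at line 5 remove [mjon] add [pdeyg,nalt,jyk] -> 11 lines: jdik juzwu ezxza qet ttz tcgf pdeyg nalt jyk ujcyn qukn
Hunk 4: at line 1 remove [juzwu] add [lutx] -> 11 lines: jdik lutx ezxza qet ttz tcgf pdeyg nalt jyk ujcyn qukn
Hunk 5: at line 1 remove [ezxza,qet,ttz] add [lwews] -> 9 lines: jdik lutx lwews tcgf pdeyg nalt jyk ujcyn qukn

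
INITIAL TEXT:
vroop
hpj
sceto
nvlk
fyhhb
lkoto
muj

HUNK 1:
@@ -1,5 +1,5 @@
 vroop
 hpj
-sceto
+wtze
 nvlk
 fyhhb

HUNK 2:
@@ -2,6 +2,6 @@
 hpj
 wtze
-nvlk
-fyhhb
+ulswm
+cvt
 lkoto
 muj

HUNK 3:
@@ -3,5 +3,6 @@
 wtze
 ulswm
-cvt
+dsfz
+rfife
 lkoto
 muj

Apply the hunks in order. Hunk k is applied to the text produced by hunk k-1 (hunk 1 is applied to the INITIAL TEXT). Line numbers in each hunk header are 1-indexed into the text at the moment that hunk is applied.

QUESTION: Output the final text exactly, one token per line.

Hunk 1: at line 1 remove [sceto] add [wtze] -> 7 lines: vroop hpj wtze nvlk fyhhb lkoto muj
Hunk 2: at line 2 remove [nvlk,fyhhb] add [ulswm,cvt] -> 7 lines: vroop hpj wtze ulswm cvt lkoto muj
Hunk 3: at line 3 remove [cvt] add [dsfz,rfife] -> 8 lines: vroop hpj wtze ulswm dsfz rfife lkoto muj

Answer: vroop
hpj
wtze
ulswm
dsfz
rfife
lkoto
muj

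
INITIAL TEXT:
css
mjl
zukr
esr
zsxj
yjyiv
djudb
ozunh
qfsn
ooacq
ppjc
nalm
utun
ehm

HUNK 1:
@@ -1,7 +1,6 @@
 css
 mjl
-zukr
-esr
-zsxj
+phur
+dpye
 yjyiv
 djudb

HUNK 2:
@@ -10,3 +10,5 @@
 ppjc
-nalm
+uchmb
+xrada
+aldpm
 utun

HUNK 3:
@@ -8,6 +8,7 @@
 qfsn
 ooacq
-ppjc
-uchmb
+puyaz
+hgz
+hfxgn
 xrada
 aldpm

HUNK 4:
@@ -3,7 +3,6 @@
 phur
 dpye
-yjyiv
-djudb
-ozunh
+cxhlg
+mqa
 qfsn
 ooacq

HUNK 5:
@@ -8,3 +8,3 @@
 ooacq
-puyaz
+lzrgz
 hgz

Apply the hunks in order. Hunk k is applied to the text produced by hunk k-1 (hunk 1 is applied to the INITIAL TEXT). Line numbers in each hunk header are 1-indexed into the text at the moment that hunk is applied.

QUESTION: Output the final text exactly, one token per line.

Hunk 1: at line 1 remove [zukr,esr,zsxj] add [phur,dpye] -> 13 lines: css mjl phur dpye yjyiv djudb ozunh qfsn ooacq ppjc nalm utun ehm
Hunk 2: at line 10 remove [nalm] add [uchmb,xrada,aldpm] -> 15 lines: css mjl phur dpye yjyiv djudb ozunh qfsn ooacq ppjc uchmb xrada aldpm utun ehm
Hunk 3: at line 8 remove [ppjc,uchmb] add [puyaz,hgz,hfxgn] -> 16 lines: css mjl phur dpye yjyiv djudb ozunh qfsn ooacq puyaz hgz hfxgn xrada aldpm utun ehm
Hunk 4: at line 3 remove [yjyiv,djudb,ozunh] add [cxhlg,mqa] -> 15 lines: css mjl phur dpye cxhlg mqa qfsn ooacq puyaz hgz hfxgn xrada aldpm utun ehm
Hunk 5: at line 8 remove [puyaz] add [lzrgz] -> 15 lines: css mjl phur dpye cxhlg mqa qfsn ooacq lzrgz hgz hfxgn xrada aldpm utun ehm

Answer: css
mjl
phur
dpye
cxhlg
mqa
qfsn
ooacq
lzrgz
hgz
hfxgn
xrada
aldpm
utun
ehm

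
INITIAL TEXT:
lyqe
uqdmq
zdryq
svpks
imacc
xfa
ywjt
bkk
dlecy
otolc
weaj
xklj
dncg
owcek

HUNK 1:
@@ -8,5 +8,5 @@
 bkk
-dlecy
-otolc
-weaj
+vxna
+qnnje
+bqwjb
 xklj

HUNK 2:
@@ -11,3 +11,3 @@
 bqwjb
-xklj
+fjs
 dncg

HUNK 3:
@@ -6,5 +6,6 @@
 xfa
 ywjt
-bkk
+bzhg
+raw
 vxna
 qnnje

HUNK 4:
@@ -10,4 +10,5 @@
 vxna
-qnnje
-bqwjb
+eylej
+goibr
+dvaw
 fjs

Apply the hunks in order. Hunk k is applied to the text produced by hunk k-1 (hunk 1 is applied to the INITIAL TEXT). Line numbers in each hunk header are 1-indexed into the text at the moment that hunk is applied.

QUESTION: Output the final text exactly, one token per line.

Hunk 1: at line 8 remove [dlecy,otolc,weaj] add [vxna,qnnje,bqwjb] -> 14 lines: lyqe uqdmq zdryq svpks imacc xfa ywjt bkk vxna qnnje bqwjb xklj dncg owcek
Hunk 2: at line 11 remove [xklj] add [fjs] -> 14 lines: lyqe uqdmq zdryq svpks imacc xfa ywjt bkk vxna qnnje bqwjb fjs dncg owcek
Hunk 3: at line 6 remove [bkk] add [bzhg,raw] -> 15 lines: lyqe uqdmq zdryq svpks imacc xfa ywjt bzhg raw vxna qnnje bqwjb fjs dncg owcek
Hunk 4: at line 10 remove [qnnje,bqwjb] add [eylej,goibr,dvaw] -> 16 lines: lyqe uqdmq zdryq svpks imacc xfa ywjt bzhg raw vxna eylej goibr dvaw fjs dncg owcek

Answer: lyqe
uqdmq
zdryq
svpks
imacc
xfa
ywjt
bzhg
raw
vxna
eylej
goibr
dvaw
fjs
dncg
owcek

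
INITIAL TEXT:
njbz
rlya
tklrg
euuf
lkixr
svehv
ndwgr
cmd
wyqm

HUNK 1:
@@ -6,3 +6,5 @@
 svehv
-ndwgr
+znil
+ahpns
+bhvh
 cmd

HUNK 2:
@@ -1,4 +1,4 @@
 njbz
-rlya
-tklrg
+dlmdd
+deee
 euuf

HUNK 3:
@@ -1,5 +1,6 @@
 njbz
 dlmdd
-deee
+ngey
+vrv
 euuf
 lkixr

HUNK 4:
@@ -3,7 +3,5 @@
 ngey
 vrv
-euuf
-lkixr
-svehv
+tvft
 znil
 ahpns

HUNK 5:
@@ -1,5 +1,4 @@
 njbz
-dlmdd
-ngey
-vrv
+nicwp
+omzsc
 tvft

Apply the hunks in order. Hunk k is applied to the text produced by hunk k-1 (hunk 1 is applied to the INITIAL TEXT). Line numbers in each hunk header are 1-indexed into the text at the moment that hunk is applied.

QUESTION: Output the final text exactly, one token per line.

Answer: njbz
nicwp
omzsc
tvft
znil
ahpns
bhvh
cmd
wyqm

Derivation:
Hunk 1: at line 6 remove [ndwgr] add [znil,ahpns,bhvh] -> 11 lines: njbz rlya tklrg euuf lkixr svehv znil ahpns bhvh cmd wyqm
Hunk 2: at line 1 remove [rlya,tklrg] add [dlmdd,deee] -> 11 lines: njbz dlmdd deee euuf lkixr svehv znil ahpns bhvh cmd wyqm
Hunk 3: at line 1 remove [deee] add [ngey,vrv] -> 12 lines: njbz dlmdd ngey vrv euuf lkixr svehv znil ahpns bhvh cmd wyqm
Hunk 4: at line 3 remove [euuf,lkixr,svehv] add [tvft] -> 10 lines: njbz dlmdd ngey vrv tvft znil ahpns bhvh cmd wyqm
Hunk 5: at line 1 remove [dlmdd,ngey,vrv] add [nicwp,omzsc] -> 9 lines: njbz nicwp omzsc tvft znil ahpns bhvh cmd wyqm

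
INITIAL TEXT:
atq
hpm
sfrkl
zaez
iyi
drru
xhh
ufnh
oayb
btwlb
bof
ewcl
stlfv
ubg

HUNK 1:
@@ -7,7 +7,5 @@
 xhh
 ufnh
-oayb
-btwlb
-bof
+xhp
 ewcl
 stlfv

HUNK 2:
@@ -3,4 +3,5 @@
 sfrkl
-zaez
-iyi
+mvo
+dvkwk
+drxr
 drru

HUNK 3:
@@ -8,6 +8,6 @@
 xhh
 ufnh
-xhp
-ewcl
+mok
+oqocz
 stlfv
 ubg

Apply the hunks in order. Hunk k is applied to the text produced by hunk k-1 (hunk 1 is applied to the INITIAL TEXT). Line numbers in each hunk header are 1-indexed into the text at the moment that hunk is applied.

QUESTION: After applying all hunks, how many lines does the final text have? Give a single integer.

Answer: 13

Derivation:
Hunk 1: at line 7 remove [oayb,btwlb,bof] add [xhp] -> 12 lines: atq hpm sfrkl zaez iyi drru xhh ufnh xhp ewcl stlfv ubg
Hunk 2: at line 3 remove [zaez,iyi] add [mvo,dvkwk,drxr] -> 13 lines: atq hpm sfrkl mvo dvkwk drxr drru xhh ufnh xhp ewcl stlfv ubg
Hunk 3: at line 8 remove [xhp,ewcl] add [mok,oqocz] -> 13 lines: atq hpm sfrkl mvo dvkwk drxr drru xhh ufnh mok oqocz stlfv ubg
Final line count: 13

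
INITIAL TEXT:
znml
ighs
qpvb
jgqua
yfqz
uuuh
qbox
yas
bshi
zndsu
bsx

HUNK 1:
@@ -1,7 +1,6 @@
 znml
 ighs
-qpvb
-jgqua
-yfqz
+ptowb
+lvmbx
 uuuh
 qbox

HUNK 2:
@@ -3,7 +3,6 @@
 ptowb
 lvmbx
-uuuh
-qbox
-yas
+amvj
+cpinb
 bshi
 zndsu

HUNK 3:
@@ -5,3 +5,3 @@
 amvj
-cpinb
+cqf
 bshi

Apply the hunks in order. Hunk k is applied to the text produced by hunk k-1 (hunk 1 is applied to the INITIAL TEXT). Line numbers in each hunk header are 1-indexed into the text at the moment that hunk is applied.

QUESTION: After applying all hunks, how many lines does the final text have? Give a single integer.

Answer: 9

Derivation:
Hunk 1: at line 1 remove [qpvb,jgqua,yfqz] add [ptowb,lvmbx] -> 10 lines: znml ighs ptowb lvmbx uuuh qbox yas bshi zndsu bsx
Hunk 2: at line 3 remove [uuuh,qbox,yas] add [amvj,cpinb] -> 9 lines: znml ighs ptowb lvmbx amvj cpinb bshi zndsu bsx
Hunk 3: at line 5 remove [cpinb] add [cqf] -> 9 lines: znml ighs ptowb lvmbx amvj cqf bshi zndsu bsx
Final line count: 9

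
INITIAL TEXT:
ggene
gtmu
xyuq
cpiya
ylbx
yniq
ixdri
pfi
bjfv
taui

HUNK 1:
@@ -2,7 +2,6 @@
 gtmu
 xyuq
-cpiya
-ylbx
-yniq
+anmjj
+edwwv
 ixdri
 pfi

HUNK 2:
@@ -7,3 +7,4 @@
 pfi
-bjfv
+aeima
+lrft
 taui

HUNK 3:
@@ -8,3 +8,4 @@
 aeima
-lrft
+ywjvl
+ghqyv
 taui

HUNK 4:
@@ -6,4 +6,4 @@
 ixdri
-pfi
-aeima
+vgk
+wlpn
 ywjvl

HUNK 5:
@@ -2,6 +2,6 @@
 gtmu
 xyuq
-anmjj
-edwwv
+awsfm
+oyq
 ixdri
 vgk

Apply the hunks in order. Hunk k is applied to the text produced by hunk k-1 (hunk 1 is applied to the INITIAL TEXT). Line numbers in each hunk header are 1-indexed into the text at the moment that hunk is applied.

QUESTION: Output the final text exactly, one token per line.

Answer: ggene
gtmu
xyuq
awsfm
oyq
ixdri
vgk
wlpn
ywjvl
ghqyv
taui

Derivation:
Hunk 1: at line 2 remove [cpiya,ylbx,yniq] add [anmjj,edwwv] -> 9 lines: ggene gtmu xyuq anmjj edwwv ixdri pfi bjfv taui
Hunk 2: at line 7 remove [bjfv] add [aeima,lrft] -> 10 lines: ggene gtmu xyuq anmjj edwwv ixdri pfi aeima lrft taui
Hunk 3: at line 8 remove [lrft] add [ywjvl,ghqyv] -> 11 lines: ggene gtmu xyuq anmjj edwwv ixdri pfi aeima ywjvl ghqyv taui
Hunk 4: at line 6 remove [pfi,aeima] add [vgk,wlpn] -> 11 lines: ggene gtmu xyuq anmjj edwwv ixdri vgk wlpn ywjvl ghqyv taui
Hunk 5: at line 2 remove [anmjj,edwwv] add [awsfm,oyq] -> 11 lines: ggene gtmu xyuq awsfm oyq ixdri vgk wlpn ywjvl ghqyv taui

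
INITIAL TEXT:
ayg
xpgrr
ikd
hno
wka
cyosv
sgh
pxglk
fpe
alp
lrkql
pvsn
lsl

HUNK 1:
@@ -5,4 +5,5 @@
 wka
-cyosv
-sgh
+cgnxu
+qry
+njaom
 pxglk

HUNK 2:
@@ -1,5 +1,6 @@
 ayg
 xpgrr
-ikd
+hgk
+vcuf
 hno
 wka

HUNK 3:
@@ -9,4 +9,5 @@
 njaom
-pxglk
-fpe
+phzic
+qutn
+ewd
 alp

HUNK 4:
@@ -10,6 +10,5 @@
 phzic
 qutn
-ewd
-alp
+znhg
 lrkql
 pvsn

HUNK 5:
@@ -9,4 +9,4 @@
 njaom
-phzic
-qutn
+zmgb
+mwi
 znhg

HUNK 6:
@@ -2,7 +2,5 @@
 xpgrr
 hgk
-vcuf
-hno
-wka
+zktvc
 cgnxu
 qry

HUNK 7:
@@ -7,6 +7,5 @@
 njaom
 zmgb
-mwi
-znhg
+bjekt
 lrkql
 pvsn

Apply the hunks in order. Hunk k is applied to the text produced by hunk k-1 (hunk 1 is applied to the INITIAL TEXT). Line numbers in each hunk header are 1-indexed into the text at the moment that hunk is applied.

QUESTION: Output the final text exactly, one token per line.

Answer: ayg
xpgrr
hgk
zktvc
cgnxu
qry
njaom
zmgb
bjekt
lrkql
pvsn
lsl

Derivation:
Hunk 1: at line 5 remove [cyosv,sgh] add [cgnxu,qry,njaom] -> 14 lines: ayg xpgrr ikd hno wka cgnxu qry njaom pxglk fpe alp lrkql pvsn lsl
Hunk 2: at line 1 remove [ikd] add [hgk,vcuf] -> 15 lines: ayg xpgrr hgk vcuf hno wka cgnxu qry njaom pxglk fpe alp lrkql pvsn lsl
Hunk 3: at line 9 remove [pxglk,fpe] add [phzic,qutn,ewd] -> 16 lines: ayg xpgrr hgk vcuf hno wka cgnxu qry njaom phzic qutn ewd alp lrkql pvsn lsl
Hunk 4: at line 10 remove [ewd,alp] add [znhg] -> 15 lines: ayg xpgrr hgk vcuf hno wka cgnxu qry njaom phzic qutn znhg lrkql pvsn lsl
Hunk 5: at line 9 remove [phzic,qutn] add [zmgb,mwi] -> 15 lines: ayg xpgrr hgk vcuf hno wka cgnxu qry njaom zmgb mwi znhg lrkql pvsn lsl
Hunk 6: at line 2 remove [vcuf,hno,wka] add [zktvc] -> 13 lines: ayg xpgrr hgk zktvc cgnxu qry njaom zmgb mwi znhg lrkql pvsn lsl
Hunk 7: at line 7 remove [mwi,znhg] add [bjekt] -> 12 lines: ayg xpgrr hgk zktvc cgnxu qry njaom zmgb bjekt lrkql pvsn lsl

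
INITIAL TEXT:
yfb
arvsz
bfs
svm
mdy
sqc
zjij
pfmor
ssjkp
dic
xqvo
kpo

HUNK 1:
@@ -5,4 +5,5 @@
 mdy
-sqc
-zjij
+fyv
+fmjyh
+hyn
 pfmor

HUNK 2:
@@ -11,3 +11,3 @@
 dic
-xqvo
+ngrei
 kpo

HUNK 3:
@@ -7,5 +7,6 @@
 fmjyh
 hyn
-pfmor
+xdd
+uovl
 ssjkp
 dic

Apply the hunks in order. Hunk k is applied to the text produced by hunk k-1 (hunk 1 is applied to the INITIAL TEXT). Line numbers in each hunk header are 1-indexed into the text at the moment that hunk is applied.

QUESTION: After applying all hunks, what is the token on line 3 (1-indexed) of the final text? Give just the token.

Answer: bfs

Derivation:
Hunk 1: at line 5 remove [sqc,zjij] add [fyv,fmjyh,hyn] -> 13 lines: yfb arvsz bfs svm mdy fyv fmjyh hyn pfmor ssjkp dic xqvo kpo
Hunk 2: at line 11 remove [xqvo] add [ngrei] -> 13 lines: yfb arvsz bfs svm mdy fyv fmjyh hyn pfmor ssjkp dic ngrei kpo
Hunk 3: at line 7 remove [pfmor] add [xdd,uovl] -> 14 lines: yfb arvsz bfs svm mdy fyv fmjyh hyn xdd uovl ssjkp dic ngrei kpo
Final line 3: bfs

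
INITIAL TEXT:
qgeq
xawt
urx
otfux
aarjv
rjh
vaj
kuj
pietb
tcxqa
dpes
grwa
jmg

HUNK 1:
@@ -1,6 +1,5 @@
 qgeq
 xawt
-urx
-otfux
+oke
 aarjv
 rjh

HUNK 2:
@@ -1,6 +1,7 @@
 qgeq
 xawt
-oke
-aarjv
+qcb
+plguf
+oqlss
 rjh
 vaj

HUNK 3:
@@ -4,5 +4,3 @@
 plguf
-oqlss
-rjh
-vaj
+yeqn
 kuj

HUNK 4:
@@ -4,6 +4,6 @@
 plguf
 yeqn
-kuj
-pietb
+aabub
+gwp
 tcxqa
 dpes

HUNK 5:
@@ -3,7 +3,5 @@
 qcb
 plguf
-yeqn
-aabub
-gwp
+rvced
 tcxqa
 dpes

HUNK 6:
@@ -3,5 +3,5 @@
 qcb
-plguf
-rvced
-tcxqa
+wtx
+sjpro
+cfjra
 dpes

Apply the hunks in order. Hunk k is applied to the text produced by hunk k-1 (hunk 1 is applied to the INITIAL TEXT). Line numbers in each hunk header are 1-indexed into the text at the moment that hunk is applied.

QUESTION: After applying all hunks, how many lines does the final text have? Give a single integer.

Hunk 1: at line 1 remove [urx,otfux] add [oke] -> 12 lines: qgeq xawt oke aarjv rjh vaj kuj pietb tcxqa dpes grwa jmg
Hunk 2: at line 1 remove [oke,aarjv] add [qcb,plguf,oqlss] -> 13 lines: qgeq xawt qcb plguf oqlss rjh vaj kuj pietb tcxqa dpes grwa jmg
Hunk 3: at line 4 remove [oqlss,rjh,vaj] add [yeqn] -> 11 lines: qgeq xawt qcb plguf yeqn kuj pietb tcxqa dpes grwa jmg
Hunk 4: at line 4 remove [kuj,pietb] add [aabub,gwp] -> 11 lines: qgeq xawt qcb plguf yeqn aabub gwp tcxqa dpes grwa jmg
Hunk 5: at line 3 remove [yeqn,aabub,gwp] add [rvced] -> 9 lines: qgeq xawt qcb plguf rvced tcxqa dpes grwa jmg
Hunk 6: at line 3 remove [plguf,rvced,tcxqa] add [wtx,sjpro,cfjra] -> 9 lines: qgeq xawt qcb wtx sjpro cfjra dpes grwa jmg
Final line count: 9

Answer: 9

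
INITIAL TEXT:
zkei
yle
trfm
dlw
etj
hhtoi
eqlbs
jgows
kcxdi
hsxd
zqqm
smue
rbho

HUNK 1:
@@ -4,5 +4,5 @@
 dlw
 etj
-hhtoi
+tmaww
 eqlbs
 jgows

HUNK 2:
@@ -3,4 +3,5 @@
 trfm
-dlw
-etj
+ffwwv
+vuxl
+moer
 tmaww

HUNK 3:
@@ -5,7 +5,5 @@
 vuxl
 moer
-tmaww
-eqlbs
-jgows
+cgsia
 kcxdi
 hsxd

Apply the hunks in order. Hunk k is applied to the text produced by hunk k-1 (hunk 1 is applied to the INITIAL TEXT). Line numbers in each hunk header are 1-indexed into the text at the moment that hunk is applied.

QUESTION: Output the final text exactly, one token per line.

Answer: zkei
yle
trfm
ffwwv
vuxl
moer
cgsia
kcxdi
hsxd
zqqm
smue
rbho

Derivation:
Hunk 1: at line 4 remove [hhtoi] add [tmaww] -> 13 lines: zkei yle trfm dlw etj tmaww eqlbs jgows kcxdi hsxd zqqm smue rbho
Hunk 2: at line 3 remove [dlw,etj] add [ffwwv,vuxl,moer] -> 14 lines: zkei yle trfm ffwwv vuxl moer tmaww eqlbs jgows kcxdi hsxd zqqm smue rbho
Hunk 3: at line 5 remove [tmaww,eqlbs,jgows] add [cgsia] -> 12 lines: zkei yle trfm ffwwv vuxl moer cgsia kcxdi hsxd zqqm smue rbho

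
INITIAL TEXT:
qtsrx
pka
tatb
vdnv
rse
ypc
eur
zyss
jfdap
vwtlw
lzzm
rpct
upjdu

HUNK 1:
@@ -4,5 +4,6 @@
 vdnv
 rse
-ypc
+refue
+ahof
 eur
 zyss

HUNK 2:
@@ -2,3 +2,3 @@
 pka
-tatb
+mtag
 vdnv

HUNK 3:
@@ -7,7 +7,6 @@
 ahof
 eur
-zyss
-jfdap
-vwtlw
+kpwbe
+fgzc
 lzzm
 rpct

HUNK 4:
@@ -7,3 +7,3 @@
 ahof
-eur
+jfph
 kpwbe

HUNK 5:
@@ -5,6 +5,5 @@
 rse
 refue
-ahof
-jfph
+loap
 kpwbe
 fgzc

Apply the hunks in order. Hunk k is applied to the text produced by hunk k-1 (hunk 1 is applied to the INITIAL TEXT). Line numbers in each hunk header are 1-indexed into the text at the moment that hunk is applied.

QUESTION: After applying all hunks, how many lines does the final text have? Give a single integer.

Hunk 1: at line 4 remove [ypc] add [refue,ahof] -> 14 lines: qtsrx pka tatb vdnv rse refue ahof eur zyss jfdap vwtlw lzzm rpct upjdu
Hunk 2: at line 2 remove [tatb] add [mtag] -> 14 lines: qtsrx pka mtag vdnv rse refue ahof eur zyss jfdap vwtlw lzzm rpct upjdu
Hunk 3: at line 7 remove [zyss,jfdap,vwtlw] add [kpwbe,fgzc] -> 13 lines: qtsrx pka mtag vdnv rse refue ahof eur kpwbe fgzc lzzm rpct upjdu
Hunk 4: at line 7 remove [eur] add [jfph] -> 13 lines: qtsrx pka mtag vdnv rse refue ahof jfph kpwbe fgzc lzzm rpct upjdu
Hunk 5: at line 5 remove [ahof,jfph] add [loap] -> 12 lines: qtsrx pka mtag vdnv rse refue loap kpwbe fgzc lzzm rpct upjdu
Final line count: 12

Answer: 12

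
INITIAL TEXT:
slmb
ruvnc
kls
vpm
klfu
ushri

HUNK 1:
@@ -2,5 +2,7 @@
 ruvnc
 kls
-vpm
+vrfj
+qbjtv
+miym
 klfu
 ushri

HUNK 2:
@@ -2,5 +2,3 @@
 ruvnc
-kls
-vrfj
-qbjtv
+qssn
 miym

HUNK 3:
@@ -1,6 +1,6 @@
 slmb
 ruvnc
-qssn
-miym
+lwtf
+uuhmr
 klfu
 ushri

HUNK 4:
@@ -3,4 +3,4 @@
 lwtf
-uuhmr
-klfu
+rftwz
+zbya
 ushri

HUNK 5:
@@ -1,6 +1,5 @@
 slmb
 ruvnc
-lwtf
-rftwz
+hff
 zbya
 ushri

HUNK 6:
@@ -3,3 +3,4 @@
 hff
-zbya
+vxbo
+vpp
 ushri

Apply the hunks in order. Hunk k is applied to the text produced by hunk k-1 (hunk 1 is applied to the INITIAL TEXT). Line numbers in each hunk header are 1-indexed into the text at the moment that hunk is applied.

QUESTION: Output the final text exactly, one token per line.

Answer: slmb
ruvnc
hff
vxbo
vpp
ushri

Derivation:
Hunk 1: at line 2 remove [vpm] add [vrfj,qbjtv,miym] -> 8 lines: slmb ruvnc kls vrfj qbjtv miym klfu ushri
Hunk 2: at line 2 remove [kls,vrfj,qbjtv] add [qssn] -> 6 lines: slmb ruvnc qssn miym klfu ushri
Hunk 3: at line 1 remove [qssn,miym] add [lwtf,uuhmr] -> 6 lines: slmb ruvnc lwtf uuhmr klfu ushri
Hunk 4: at line 3 remove [uuhmr,klfu] add [rftwz,zbya] -> 6 lines: slmb ruvnc lwtf rftwz zbya ushri
Hunk 5: at line 1 remove [lwtf,rftwz] add [hff] -> 5 lines: slmb ruvnc hff zbya ushri
Hunk 6: at line 3 remove [zbya] add [vxbo,vpp] -> 6 lines: slmb ruvnc hff vxbo vpp ushri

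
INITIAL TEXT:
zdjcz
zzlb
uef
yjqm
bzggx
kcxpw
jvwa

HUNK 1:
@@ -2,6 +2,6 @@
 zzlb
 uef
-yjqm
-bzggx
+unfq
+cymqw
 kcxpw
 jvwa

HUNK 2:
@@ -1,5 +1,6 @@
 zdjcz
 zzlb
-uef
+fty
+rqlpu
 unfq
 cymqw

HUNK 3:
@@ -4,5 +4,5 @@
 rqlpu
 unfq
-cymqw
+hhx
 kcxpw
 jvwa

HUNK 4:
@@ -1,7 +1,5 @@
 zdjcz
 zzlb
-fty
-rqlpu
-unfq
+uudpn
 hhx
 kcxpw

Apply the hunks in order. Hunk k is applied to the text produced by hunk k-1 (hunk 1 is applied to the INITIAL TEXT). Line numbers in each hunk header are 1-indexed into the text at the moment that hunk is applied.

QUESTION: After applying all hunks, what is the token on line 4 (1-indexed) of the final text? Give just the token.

Hunk 1: at line 2 remove [yjqm,bzggx] add [unfq,cymqw] -> 7 lines: zdjcz zzlb uef unfq cymqw kcxpw jvwa
Hunk 2: at line 1 remove [uef] add [fty,rqlpu] -> 8 lines: zdjcz zzlb fty rqlpu unfq cymqw kcxpw jvwa
Hunk 3: at line 4 remove [cymqw] add [hhx] -> 8 lines: zdjcz zzlb fty rqlpu unfq hhx kcxpw jvwa
Hunk 4: at line 1 remove [fty,rqlpu,unfq] add [uudpn] -> 6 lines: zdjcz zzlb uudpn hhx kcxpw jvwa
Final line 4: hhx

Answer: hhx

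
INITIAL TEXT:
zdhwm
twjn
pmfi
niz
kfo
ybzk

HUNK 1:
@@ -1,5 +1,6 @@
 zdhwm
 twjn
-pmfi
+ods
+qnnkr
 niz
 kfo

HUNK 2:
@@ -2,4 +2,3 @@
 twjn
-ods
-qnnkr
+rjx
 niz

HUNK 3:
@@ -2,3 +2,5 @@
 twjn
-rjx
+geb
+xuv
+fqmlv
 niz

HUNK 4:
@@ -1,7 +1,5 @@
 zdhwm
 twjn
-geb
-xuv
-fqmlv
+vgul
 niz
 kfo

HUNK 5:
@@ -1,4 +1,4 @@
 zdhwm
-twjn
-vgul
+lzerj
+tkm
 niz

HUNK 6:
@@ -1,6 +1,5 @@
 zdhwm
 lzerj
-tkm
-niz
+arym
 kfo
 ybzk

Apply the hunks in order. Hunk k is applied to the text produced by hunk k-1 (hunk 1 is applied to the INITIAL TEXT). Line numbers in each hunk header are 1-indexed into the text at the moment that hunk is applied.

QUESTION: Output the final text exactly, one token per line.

Hunk 1: at line 1 remove [pmfi] add [ods,qnnkr] -> 7 lines: zdhwm twjn ods qnnkr niz kfo ybzk
Hunk 2: at line 2 remove [ods,qnnkr] add [rjx] -> 6 lines: zdhwm twjn rjx niz kfo ybzk
Hunk 3: at line 2 remove [rjx] add [geb,xuv,fqmlv] -> 8 lines: zdhwm twjn geb xuv fqmlv niz kfo ybzk
Hunk 4: at line 1 remove [geb,xuv,fqmlv] add [vgul] -> 6 lines: zdhwm twjn vgul niz kfo ybzk
Hunk 5: at line 1 remove [twjn,vgul] add [lzerj,tkm] -> 6 lines: zdhwm lzerj tkm niz kfo ybzk
Hunk 6: at line 1 remove [tkm,niz] add [arym] -> 5 lines: zdhwm lzerj arym kfo ybzk

Answer: zdhwm
lzerj
arym
kfo
ybzk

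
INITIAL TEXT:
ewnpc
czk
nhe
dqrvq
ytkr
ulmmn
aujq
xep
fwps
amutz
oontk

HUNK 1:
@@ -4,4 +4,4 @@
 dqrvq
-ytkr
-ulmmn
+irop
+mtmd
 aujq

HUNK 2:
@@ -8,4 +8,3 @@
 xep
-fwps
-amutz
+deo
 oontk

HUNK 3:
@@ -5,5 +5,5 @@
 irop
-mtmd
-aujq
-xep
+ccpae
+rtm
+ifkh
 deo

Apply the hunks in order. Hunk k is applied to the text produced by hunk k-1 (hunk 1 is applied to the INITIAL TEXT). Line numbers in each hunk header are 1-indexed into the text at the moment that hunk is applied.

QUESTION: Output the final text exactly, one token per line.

Answer: ewnpc
czk
nhe
dqrvq
irop
ccpae
rtm
ifkh
deo
oontk

Derivation:
Hunk 1: at line 4 remove [ytkr,ulmmn] add [irop,mtmd] -> 11 lines: ewnpc czk nhe dqrvq irop mtmd aujq xep fwps amutz oontk
Hunk 2: at line 8 remove [fwps,amutz] add [deo] -> 10 lines: ewnpc czk nhe dqrvq irop mtmd aujq xep deo oontk
Hunk 3: at line 5 remove [mtmd,aujq,xep] add [ccpae,rtm,ifkh] -> 10 lines: ewnpc czk nhe dqrvq irop ccpae rtm ifkh deo oontk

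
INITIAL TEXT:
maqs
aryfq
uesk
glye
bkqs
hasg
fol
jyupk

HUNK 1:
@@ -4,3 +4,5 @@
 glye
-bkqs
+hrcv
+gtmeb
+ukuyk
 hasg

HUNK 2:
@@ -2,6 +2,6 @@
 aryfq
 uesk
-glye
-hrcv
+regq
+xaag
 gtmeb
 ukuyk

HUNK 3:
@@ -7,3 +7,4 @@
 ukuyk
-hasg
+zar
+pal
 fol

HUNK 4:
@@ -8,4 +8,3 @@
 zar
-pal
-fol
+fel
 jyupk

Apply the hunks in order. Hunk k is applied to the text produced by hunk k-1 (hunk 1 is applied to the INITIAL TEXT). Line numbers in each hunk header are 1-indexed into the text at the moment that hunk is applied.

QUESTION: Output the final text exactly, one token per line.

Answer: maqs
aryfq
uesk
regq
xaag
gtmeb
ukuyk
zar
fel
jyupk

Derivation:
Hunk 1: at line 4 remove [bkqs] add [hrcv,gtmeb,ukuyk] -> 10 lines: maqs aryfq uesk glye hrcv gtmeb ukuyk hasg fol jyupk
Hunk 2: at line 2 remove [glye,hrcv] add [regq,xaag] -> 10 lines: maqs aryfq uesk regq xaag gtmeb ukuyk hasg fol jyupk
Hunk 3: at line 7 remove [hasg] add [zar,pal] -> 11 lines: maqs aryfq uesk regq xaag gtmeb ukuyk zar pal fol jyupk
Hunk 4: at line 8 remove [pal,fol] add [fel] -> 10 lines: maqs aryfq uesk regq xaag gtmeb ukuyk zar fel jyupk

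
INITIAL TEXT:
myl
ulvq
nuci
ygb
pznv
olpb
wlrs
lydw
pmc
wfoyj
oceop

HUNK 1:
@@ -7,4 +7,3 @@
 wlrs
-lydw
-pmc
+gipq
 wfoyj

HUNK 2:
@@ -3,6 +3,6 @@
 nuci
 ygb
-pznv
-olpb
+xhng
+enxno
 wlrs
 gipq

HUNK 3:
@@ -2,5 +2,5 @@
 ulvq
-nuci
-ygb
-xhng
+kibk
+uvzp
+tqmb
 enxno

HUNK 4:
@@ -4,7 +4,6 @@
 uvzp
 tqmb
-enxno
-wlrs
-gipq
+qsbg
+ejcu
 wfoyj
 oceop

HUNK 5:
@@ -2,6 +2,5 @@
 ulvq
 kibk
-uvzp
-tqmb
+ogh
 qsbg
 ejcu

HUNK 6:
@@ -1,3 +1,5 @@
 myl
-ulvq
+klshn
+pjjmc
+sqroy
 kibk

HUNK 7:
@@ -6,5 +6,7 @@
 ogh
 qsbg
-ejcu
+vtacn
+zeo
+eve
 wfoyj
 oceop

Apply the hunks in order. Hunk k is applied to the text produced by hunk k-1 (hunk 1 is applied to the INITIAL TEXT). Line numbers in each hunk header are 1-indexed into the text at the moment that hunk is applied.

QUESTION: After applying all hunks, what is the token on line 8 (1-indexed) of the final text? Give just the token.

Answer: vtacn

Derivation:
Hunk 1: at line 7 remove [lydw,pmc] add [gipq] -> 10 lines: myl ulvq nuci ygb pznv olpb wlrs gipq wfoyj oceop
Hunk 2: at line 3 remove [pznv,olpb] add [xhng,enxno] -> 10 lines: myl ulvq nuci ygb xhng enxno wlrs gipq wfoyj oceop
Hunk 3: at line 2 remove [nuci,ygb,xhng] add [kibk,uvzp,tqmb] -> 10 lines: myl ulvq kibk uvzp tqmb enxno wlrs gipq wfoyj oceop
Hunk 4: at line 4 remove [enxno,wlrs,gipq] add [qsbg,ejcu] -> 9 lines: myl ulvq kibk uvzp tqmb qsbg ejcu wfoyj oceop
Hunk 5: at line 2 remove [uvzp,tqmb] add [ogh] -> 8 lines: myl ulvq kibk ogh qsbg ejcu wfoyj oceop
Hunk 6: at line 1 remove [ulvq] add [klshn,pjjmc,sqroy] -> 10 lines: myl klshn pjjmc sqroy kibk ogh qsbg ejcu wfoyj oceop
Hunk 7: at line 6 remove [ejcu] add [vtacn,zeo,eve] -> 12 lines: myl klshn pjjmc sqroy kibk ogh qsbg vtacn zeo eve wfoyj oceop
Final line 8: vtacn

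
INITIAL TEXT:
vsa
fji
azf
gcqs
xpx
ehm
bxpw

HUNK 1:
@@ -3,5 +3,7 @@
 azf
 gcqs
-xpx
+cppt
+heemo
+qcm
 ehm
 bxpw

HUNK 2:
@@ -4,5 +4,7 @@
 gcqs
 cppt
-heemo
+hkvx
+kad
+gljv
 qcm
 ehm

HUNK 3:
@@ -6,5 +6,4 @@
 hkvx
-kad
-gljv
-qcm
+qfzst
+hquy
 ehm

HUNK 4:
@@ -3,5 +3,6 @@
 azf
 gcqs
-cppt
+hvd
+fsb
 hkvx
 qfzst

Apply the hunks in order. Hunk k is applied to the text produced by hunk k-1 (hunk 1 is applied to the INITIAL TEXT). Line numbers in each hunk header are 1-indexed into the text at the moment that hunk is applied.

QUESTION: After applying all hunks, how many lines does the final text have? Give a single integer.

Hunk 1: at line 3 remove [xpx] add [cppt,heemo,qcm] -> 9 lines: vsa fji azf gcqs cppt heemo qcm ehm bxpw
Hunk 2: at line 4 remove [heemo] add [hkvx,kad,gljv] -> 11 lines: vsa fji azf gcqs cppt hkvx kad gljv qcm ehm bxpw
Hunk 3: at line 6 remove [kad,gljv,qcm] add [qfzst,hquy] -> 10 lines: vsa fji azf gcqs cppt hkvx qfzst hquy ehm bxpw
Hunk 4: at line 3 remove [cppt] add [hvd,fsb] -> 11 lines: vsa fji azf gcqs hvd fsb hkvx qfzst hquy ehm bxpw
Final line count: 11

Answer: 11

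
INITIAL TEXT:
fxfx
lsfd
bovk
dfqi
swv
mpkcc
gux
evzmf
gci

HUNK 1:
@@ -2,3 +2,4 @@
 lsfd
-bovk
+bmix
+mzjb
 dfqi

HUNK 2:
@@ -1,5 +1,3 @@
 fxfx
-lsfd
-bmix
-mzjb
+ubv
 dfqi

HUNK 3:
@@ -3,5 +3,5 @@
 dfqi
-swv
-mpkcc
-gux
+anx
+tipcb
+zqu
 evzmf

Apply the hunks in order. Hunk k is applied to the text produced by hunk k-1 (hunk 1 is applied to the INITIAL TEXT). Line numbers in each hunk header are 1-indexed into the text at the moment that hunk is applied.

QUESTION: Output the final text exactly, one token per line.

Hunk 1: at line 2 remove [bovk] add [bmix,mzjb] -> 10 lines: fxfx lsfd bmix mzjb dfqi swv mpkcc gux evzmf gci
Hunk 2: at line 1 remove [lsfd,bmix,mzjb] add [ubv] -> 8 lines: fxfx ubv dfqi swv mpkcc gux evzmf gci
Hunk 3: at line 3 remove [swv,mpkcc,gux] add [anx,tipcb,zqu] -> 8 lines: fxfx ubv dfqi anx tipcb zqu evzmf gci

Answer: fxfx
ubv
dfqi
anx
tipcb
zqu
evzmf
gci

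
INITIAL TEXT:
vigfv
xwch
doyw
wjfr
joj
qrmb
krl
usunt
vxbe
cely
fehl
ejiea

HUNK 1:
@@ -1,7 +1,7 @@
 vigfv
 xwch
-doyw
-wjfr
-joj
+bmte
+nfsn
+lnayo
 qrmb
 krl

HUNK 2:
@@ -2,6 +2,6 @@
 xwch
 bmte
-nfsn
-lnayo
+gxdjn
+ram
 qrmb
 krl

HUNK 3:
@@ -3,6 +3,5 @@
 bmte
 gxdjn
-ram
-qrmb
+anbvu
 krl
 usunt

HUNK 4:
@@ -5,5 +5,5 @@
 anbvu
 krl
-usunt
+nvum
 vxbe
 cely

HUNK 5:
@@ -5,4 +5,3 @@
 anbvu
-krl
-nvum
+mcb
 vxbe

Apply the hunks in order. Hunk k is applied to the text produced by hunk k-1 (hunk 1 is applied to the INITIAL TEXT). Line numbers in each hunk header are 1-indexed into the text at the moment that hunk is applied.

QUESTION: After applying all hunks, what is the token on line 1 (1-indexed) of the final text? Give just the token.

Hunk 1: at line 1 remove [doyw,wjfr,joj] add [bmte,nfsn,lnayo] -> 12 lines: vigfv xwch bmte nfsn lnayo qrmb krl usunt vxbe cely fehl ejiea
Hunk 2: at line 2 remove [nfsn,lnayo] add [gxdjn,ram] -> 12 lines: vigfv xwch bmte gxdjn ram qrmb krl usunt vxbe cely fehl ejiea
Hunk 3: at line 3 remove [ram,qrmb] add [anbvu] -> 11 lines: vigfv xwch bmte gxdjn anbvu krl usunt vxbe cely fehl ejiea
Hunk 4: at line 5 remove [usunt] add [nvum] -> 11 lines: vigfv xwch bmte gxdjn anbvu krl nvum vxbe cely fehl ejiea
Hunk 5: at line 5 remove [krl,nvum] add [mcb] -> 10 lines: vigfv xwch bmte gxdjn anbvu mcb vxbe cely fehl ejiea
Final line 1: vigfv

Answer: vigfv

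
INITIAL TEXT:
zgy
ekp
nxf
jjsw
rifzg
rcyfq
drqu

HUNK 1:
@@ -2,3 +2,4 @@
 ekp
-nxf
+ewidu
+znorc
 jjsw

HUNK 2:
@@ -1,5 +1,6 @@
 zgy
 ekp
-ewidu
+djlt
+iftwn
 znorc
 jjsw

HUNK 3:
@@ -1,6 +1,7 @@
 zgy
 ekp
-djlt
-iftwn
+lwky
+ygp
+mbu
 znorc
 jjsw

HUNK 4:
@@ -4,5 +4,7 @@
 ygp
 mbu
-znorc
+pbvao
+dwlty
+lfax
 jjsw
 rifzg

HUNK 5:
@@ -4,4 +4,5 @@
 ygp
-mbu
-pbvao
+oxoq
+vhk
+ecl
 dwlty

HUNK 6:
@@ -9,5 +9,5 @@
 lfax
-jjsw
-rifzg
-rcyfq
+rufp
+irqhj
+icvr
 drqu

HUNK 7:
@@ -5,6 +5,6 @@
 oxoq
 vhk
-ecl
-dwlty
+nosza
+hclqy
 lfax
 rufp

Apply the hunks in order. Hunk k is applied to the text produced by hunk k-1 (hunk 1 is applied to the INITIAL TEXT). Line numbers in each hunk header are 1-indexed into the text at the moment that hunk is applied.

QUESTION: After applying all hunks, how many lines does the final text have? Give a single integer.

Answer: 13

Derivation:
Hunk 1: at line 2 remove [nxf] add [ewidu,znorc] -> 8 lines: zgy ekp ewidu znorc jjsw rifzg rcyfq drqu
Hunk 2: at line 1 remove [ewidu] add [djlt,iftwn] -> 9 lines: zgy ekp djlt iftwn znorc jjsw rifzg rcyfq drqu
Hunk 3: at line 1 remove [djlt,iftwn] add [lwky,ygp,mbu] -> 10 lines: zgy ekp lwky ygp mbu znorc jjsw rifzg rcyfq drqu
Hunk 4: at line 4 remove [znorc] add [pbvao,dwlty,lfax] -> 12 lines: zgy ekp lwky ygp mbu pbvao dwlty lfax jjsw rifzg rcyfq drqu
Hunk 5: at line 4 remove [mbu,pbvao] add [oxoq,vhk,ecl] -> 13 lines: zgy ekp lwky ygp oxoq vhk ecl dwlty lfax jjsw rifzg rcyfq drqu
Hunk 6: at line 9 remove [jjsw,rifzg,rcyfq] add [rufp,irqhj,icvr] -> 13 lines: zgy ekp lwky ygp oxoq vhk ecl dwlty lfax rufp irqhj icvr drqu
Hunk 7: at line 5 remove [ecl,dwlty] add [nosza,hclqy] -> 13 lines: zgy ekp lwky ygp oxoq vhk nosza hclqy lfax rufp irqhj icvr drqu
Final line count: 13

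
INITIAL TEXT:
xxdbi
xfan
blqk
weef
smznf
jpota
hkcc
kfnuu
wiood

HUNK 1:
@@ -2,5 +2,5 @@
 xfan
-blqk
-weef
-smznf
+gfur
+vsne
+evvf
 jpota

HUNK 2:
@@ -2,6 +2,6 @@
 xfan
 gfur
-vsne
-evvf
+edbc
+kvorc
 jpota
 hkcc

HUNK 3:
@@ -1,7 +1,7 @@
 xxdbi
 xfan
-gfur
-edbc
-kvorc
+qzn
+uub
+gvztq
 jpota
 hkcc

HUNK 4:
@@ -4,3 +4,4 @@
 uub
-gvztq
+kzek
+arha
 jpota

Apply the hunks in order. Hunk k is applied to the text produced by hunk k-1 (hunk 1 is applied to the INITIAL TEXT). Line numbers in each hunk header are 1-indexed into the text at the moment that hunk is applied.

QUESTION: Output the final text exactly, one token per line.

Hunk 1: at line 2 remove [blqk,weef,smznf] add [gfur,vsne,evvf] -> 9 lines: xxdbi xfan gfur vsne evvf jpota hkcc kfnuu wiood
Hunk 2: at line 2 remove [vsne,evvf] add [edbc,kvorc] -> 9 lines: xxdbi xfan gfur edbc kvorc jpota hkcc kfnuu wiood
Hunk 3: at line 1 remove [gfur,edbc,kvorc] add [qzn,uub,gvztq] -> 9 lines: xxdbi xfan qzn uub gvztq jpota hkcc kfnuu wiood
Hunk 4: at line 4 remove [gvztq] add [kzek,arha] -> 10 lines: xxdbi xfan qzn uub kzek arha jpota hkcc kfnuu wiood

Answer: xxdbi
xfan
qzn
uub
kzek
arha
jpota
hkcc
kfnuu
wiood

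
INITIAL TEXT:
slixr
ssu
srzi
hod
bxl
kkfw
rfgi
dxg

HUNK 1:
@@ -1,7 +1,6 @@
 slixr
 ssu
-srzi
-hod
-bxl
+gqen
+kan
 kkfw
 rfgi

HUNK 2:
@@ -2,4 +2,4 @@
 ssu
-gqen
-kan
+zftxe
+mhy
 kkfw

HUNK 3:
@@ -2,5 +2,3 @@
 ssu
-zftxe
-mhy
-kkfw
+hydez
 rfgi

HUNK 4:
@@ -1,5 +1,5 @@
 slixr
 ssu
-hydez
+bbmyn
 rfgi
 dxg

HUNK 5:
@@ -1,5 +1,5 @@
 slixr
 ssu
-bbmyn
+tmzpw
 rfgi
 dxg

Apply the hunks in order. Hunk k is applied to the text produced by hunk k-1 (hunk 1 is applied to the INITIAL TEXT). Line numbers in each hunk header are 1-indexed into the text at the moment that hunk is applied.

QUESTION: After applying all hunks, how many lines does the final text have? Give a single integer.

Hunk 1: at line 1 remove [srzi,hod,bxl] add [gqen,kan] -> 7 lines: slixr ssu gqen kan kkfw rfgi dxg
Hunk 2: at line 2 remove [gqen,kan] add [zftxe,mhy] -> 7 lines: slixr ssu zftxe mhy kkfw rfgi dxg
Hunk 3: at line 2 remove [zftxe,mhy,kkfw] add [hydez] -> 5 lines: slixr ssu hydez rfgi dxg
Hunk 4: at line 1 remove [hydez] add [bbmyn] -> 5 lines: slixr ssu bbmyn rfgi dxg
Hunk 5: at line 1 remove [bbmyn] add [tmzpw] -> 5 lines: slixr ssu tmzpw rfgi dxg
Final line count: 5

Answer: 5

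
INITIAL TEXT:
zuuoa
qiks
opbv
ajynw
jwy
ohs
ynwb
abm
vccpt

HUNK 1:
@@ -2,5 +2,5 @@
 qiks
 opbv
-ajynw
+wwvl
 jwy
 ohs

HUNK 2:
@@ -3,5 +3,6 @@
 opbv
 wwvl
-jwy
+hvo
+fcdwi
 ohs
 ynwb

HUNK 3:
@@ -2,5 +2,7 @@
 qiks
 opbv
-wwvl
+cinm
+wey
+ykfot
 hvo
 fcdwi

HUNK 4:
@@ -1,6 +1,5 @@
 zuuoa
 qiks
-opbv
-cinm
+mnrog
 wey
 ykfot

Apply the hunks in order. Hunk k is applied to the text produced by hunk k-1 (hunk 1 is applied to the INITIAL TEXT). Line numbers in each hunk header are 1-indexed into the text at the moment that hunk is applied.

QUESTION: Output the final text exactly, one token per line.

Answer: zuuoa
qiks
mnrog
wey
ykfot
hvo
fcdwi
ohs
ynwb
abm
vccpt

Derivation:
Hunk 1: at line 2 remove [ajynw] add [wwvl] -> 9 lines: zuuoa qiks opbv wwvl jwy ohs ynwb abm vccpt
Hunk 2: at line 3 remove [jwy] add [hvo,fcdwi] -> 10 lines: zuuoa qiks opbv wwvl hvo fcdwi ohs ynwb abm vccpt
Hunk 3: at line 2 remove [wwvl] add [cinm,wey,ykfot] -> 12 lines: zuuoa qiks opbv cinm wey ykfot hvo fcdwi ohs ynwb abm vccpt
Hunk 4: at line 1 remove [opbv,cinm] add [mnrog] -> 11 lines: zuuoa qiks mnrog wey ykfot hvo fcdwi ohs ynwb abm vccpt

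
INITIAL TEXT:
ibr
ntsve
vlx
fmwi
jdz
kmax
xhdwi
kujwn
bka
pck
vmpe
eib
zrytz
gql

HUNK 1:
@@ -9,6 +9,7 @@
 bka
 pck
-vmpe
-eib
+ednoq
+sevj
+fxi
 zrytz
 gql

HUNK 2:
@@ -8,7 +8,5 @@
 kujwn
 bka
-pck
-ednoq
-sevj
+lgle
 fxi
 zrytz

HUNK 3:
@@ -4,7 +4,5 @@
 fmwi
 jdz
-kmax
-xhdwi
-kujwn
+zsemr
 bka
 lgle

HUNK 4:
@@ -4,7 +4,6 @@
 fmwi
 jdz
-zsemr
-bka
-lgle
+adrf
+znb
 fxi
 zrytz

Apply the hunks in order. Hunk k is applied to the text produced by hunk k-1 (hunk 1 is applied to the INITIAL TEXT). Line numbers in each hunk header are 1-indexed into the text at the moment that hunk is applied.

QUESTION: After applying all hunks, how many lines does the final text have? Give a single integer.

Answer: 10

Derivation:
Hunk 1: at line 9 remove [vmpe,eib] add [ednoq,sevj,fxi] -> 15 lines: ibr ntsve vlx fmwi jdz kmax xhdwi kujwn bka pck ednoq sevj fxi zrytz gql
Hunk 2: at line 8 remove [pck,ednoq,sevj] add [lgle] -> 13 lines: ibr ntsve vlx fmwi jdz kmax xhdwi kujwn bka lgle fxi zrytz gql
Hunk 3: at line 4 remove [kmax,xhdwi,kujwn] add [zsemr] -> 11 lines: ibr ntsve vlx fmwi jdz zsemr bka lgle fxi zrytz gql
Hunk 4: at line 4 remove [zsemr,bka,lgle] add [adrf,znb] -> 10 lines: ibr ntsve vlx fmwi jdz adrf znb fxi zrytz gql
Final line count: 10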